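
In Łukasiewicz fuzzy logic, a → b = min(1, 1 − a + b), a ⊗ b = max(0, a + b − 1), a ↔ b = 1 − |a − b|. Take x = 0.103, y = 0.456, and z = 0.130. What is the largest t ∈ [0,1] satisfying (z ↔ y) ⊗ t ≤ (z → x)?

z ↔ y = 1 − |0.130 − 0.456| = 1 − 0.326 = 0.674
So the left factor is z ↔ y = 0.674.
z → x = min(1, 1 − 0.130 + 0.103) = min(1, 0.973) = 0.973
So the right-hand bound is z → x = 0.973.
The residuum of the Łukasiewicz t-norm gives the supremum: min(1, 1 − 0.674 + 0.973).
1 − 0.674 + 0.973 = 1.299, so t = min(1, 1.299) = 1.000.
Check: 0.674 ⊗ 1.000 = max(0, 0.674) = 0.674 ≤ 0.973.

1.000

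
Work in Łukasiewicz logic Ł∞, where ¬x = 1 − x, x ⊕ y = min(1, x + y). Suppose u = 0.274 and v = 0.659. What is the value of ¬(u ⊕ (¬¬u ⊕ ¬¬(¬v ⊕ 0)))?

¬u = 1 − 0.274 = 0.726
¬¬u = 1 − 0.726 = 0.274
¬v = 1 − 0.659 = 0.341
¬v ⊕ 0 = min(1, 0.341 + 0.000) = min(1, 0.341) = 0.341
¬(¬v ⊕ 0) = 1 − 0.341 = 0.659
¬¬(¬v ⊕ 0) = 1 − 0.659 = 0.341
¬¬u ⊕ ¬¬(¬v ⊕ 0) = min(1, 0.274 + 0.341) = min(1, 0.615) = 0.615
u ⊕ (¬¬u ⊕ ¬¬(¬v ⊕ 0)) = min(1, 0.274 + 0.615) = min(1, 0.889) = 0.889
¬(u ⊕ (¬¬u ⊕ ¬¬(¬v ⊕ 0))) = 1 − 0.889 = 0.111

0.111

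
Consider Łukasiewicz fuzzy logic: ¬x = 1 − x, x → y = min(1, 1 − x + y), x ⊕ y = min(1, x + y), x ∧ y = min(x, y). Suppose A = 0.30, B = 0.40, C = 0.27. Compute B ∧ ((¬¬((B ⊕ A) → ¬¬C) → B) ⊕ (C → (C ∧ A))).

0.40

B ⊕ A = min(1, 0.40 + 0.30) = min(1, 0.70) = 0.70
¬C = 1 − 0.27 = 0.73
¬¬C = 1 − 0.73 = 0.27
(B ⊕ A) → ¬¬C = min(1, 1 − 0.70 + 0.27) = min(1, 0.57) = 0.57
¬((B ⊕ A) → ¬¬C) = 1 − 0.57 = 0.43
¬¬((B ⊕ A) → ¬¬C) = 1 − 0.43 = 0.57
¬¬((B ⊕ A) → ¬¬C) → B = min(1, 1 − 0.57 + 0.40) = min(1, 0.83) = 0.83
C ∧ A = min(0.27, 0.30) = 0.27
C → (C ∧ A) = min(1, 1 − 0.27 + 0.27) = min(1, 1.00) = 1.00
(¬¬((B ⊕ A) → ¬¬C) → B) ⊕ (C → (C ∧ A)) = min(1, 0.83 + 1.00) = min(1, 1.83) = 1.00
B ∧ ((¬¬((B ⊕ A) → ¬¬C) → B) ⊕ (C → (C ∧ A))) = min(0.40, 1.00) = 0.40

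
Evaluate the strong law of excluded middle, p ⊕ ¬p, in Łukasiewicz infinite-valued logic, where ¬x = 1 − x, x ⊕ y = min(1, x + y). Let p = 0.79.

1.00

¬p = 1 − 0.79 = 0.21
p ⊕ ¬p = min(1, 0.79 + 0.21) = min(1, 1.00) = 1.00
(As expected: always 1 in Ł∞ since a ⊕ (1−a) = 1.)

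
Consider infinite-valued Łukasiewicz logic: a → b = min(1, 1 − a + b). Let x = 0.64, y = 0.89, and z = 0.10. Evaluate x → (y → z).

y → z = min(1, 1 − 0.89 + 0.10) = min(1, 0.21) = 0.21
x → (y → z) = min(1, 1 − 0.64 + 0.21) = min(1, 0.57) = 0.57

0.57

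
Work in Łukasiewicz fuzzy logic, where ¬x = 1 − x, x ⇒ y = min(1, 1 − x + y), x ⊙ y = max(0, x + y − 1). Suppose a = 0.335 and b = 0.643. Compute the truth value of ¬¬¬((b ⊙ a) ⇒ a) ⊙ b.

0.000

b ⊙ a = max(0, 0.643 + 0.335 − 1) = max(0, -0.022) = 0.000
(b ⊙ a) ⇒ a = min(1, 1 − 0.000 + 0.335) = min(1, 1.335) = 1.000
¬((b ⊙ a) ⇒ a) = 1 − 1.000 = 0.000
¬¬((b ⊙ a) ⇒ a) = 1 − 0.000 = 1.000
¬¬¬((b ⊙ a) ⇒ a) = 1 − 1.000 = 0.000
¬¬¬((b ⊙ a) ⇒ a) ⊙ b = max(0, 0.000 + 0.643 − 1) = max(0, -0.357) = 0.000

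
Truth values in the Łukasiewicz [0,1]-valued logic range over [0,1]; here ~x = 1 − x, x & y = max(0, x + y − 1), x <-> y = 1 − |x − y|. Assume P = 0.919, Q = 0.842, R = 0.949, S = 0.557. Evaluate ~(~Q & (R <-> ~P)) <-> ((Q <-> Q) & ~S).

~Q = 1 − 0.842 = 0.158
~P = 1 − 0.919 = 0.081
R <-> ~P = 1 − |0.949 − 0.081| = 1 − 0.868 = 0.132
~Q & (R <-> ~P) = max(0, 0.158 + 0.132 − 1) = max(0, -0.710) = 0.000
~(~Q & (R <-> ~P)) = 1 − 0.000 = 1.000
Q <-> Q = 1 − |0.842 − 0.842| = 1 − 0.000 = 1.000
~S = 1 − 0.557 = 0.443
(Q <-> Q) & ~S = max(0, 1.000 + 0.443 − 1) = max(0, 0.443) = 0.443
~(~Q & (R <-> ~P)) <-> ((Q <-> Q) & ~S) = 1 − |1.000 − 0.443| = 1 − 0.557 = 0.443

0.443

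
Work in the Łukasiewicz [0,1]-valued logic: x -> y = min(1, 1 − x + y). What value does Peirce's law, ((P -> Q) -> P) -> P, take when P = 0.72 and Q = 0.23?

P -> Q = min(1, 1 − 0.72 + 0.23) = min(1, 0.51) = 0.51
(P -> Q) -> P = min(1, 1 − 0.51 + 0.72) = min(1, 1.21) = 1.00
((P -> Q) -> P) -> P = min(1, 1 − 1.00 + 0.72) = min(1, 0.72) = 0.72
(The value 0.72 < 1 shows this instance is not satisfied; not a Ł∞-tautology in general.)

0.72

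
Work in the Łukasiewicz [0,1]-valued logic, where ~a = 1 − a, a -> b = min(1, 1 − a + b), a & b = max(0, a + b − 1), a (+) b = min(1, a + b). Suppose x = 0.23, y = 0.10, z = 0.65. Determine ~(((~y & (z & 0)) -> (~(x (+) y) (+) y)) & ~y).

~y = 1 − 0.10 = 0.90
z & 0 = max(0, 0.65 + 0.00 − 1) = max(0, -0.35) = 0.00
~y & (z & 0) = max(0, 0.90 + 0.00 − 1) = max(0, -0.10) = 0.00
x (+) y = min(1, 0.23 + 0.10) = min(1, 0.33) = 0.33
~(x (+) y) = 1 − 0.33 = 0.67
~(x (+) y) (+) y = min(1, 0.67 + 0.10) = min(1, 0.77) = 0.77
(~y & (z & 0)) -> (~(x (+) y) (+) y) = min(1, 1 − 0.00 + 0.77) = min(1, 1.77) = 1.00
((~y & (z & 0)) -> (~(x (+) y) (+) y)) & ~y = max(0, 1.00 + 0.90 − 1) = max(0, 0.90) = 0.90
~(((~y & (z & 0)) -> (~(x (+) y) (+) y)) & ~y) = 1 − 0.90 = 0.10

0.10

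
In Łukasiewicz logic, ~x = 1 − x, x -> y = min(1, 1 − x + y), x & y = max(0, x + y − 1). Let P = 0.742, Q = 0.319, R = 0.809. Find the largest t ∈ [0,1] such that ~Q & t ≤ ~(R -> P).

0.386

~Q = 1 − 0.319 = 0.681
So the left factor is ~Q = 0.681.
R -> P = min(1, 1 − 0.809 + 0.742) = min(1, 0.933) = 0.933
~(R -> P) = 1 − 0.933 = 0.067
So the right-hand bound is ~(R -> P) = 0.067.
The residuum of the Łukasiewicz t-norm gives the supremum: min(1, 1 − 0.681 + 0.067).
1 − 0.681 + 0.067 = 0.386, so t = min(1, 0.386) = 0.386.
Check: 0.681 & 0.386 = max(0, 0.067) = 0.067 ≤ 0.067.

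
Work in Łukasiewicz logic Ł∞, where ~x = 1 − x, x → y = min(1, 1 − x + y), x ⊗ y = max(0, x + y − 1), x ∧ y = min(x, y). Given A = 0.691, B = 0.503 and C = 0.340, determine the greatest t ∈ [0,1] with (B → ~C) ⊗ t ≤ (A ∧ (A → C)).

0.649

~C = 1 − 0.340 = 0.660
B → ~C = min(1, 1 − 0.503 + 0.660) = min(1, 1.157) = 1.000
So the left factor is B → ~C = 1.000.
A → C = min(1, 1 − 0.691 + 0.340) = min(1, 0.649) = 0.649
A ∧ (A → C) = min(0.691, 0.649) = 0.649
So the right-hand bound is A ∧ (A → C) = 0.649.
The residuum of the Łukasiewicz t-norm gives the supremum: min(1, 1 − 1.000 + 0.649).
1 − 1.000 + 0.649 = 0.649, so t = min(1, 0.649) = 0.649.
Check: 1.000 ⊗ 0.649 = max(0, 0.649) = 0.649 ≤ 0.649.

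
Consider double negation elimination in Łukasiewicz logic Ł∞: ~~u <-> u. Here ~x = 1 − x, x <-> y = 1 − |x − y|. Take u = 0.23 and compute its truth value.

1.00

~u = 1 − 0.23 = 0.77
~~u = 1 − 0.77 = 0.23
~~u <-> u = 1 − |0.23 − 0.23| = 1 − 0.00 = 1.00
(As expected: always 1 in Ł∞ since negation is involutive.)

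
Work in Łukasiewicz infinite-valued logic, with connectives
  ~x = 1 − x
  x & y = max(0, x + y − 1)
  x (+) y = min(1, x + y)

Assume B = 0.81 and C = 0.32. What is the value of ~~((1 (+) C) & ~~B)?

0.81

1 (+) C = min(1, 1.00 + 0.32) = min(1, 1.32) = 1.00
~B = 1 − 0.81 = 0.19
~~B = 1 − 0.19 = 0.81
(1 (+) C) & ~~B = max(0, 1.00 + 0.81 − 1) = max(0, 0.81) = 0.81
~((1 (+) C) & ~~B) = 1 − 0.81 = 0.19
~~((1 (+) C) & ~~B) = 1 − 0.19 = 0.81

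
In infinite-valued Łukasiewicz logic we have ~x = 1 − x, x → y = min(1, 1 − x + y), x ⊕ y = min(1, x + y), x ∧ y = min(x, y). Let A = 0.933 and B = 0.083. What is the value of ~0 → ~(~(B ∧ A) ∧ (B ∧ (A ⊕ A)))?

0.917

~0 = 1 − 0.000 = 1.000
B ∧ A = min(0.083, 0.933) = 0.083
~(B ∧ A) = 1 − 0.083 = 0.917
A ⊕ A = min(1, 0.933 + 0.933) = min(1, 1.866) = 1.000
B ∧ (A ⊕ A) = min(0.083, 1.000) = 0.083
~(B ∧ A) ∧ (B ∧ (A ⊕ A)) = min(0.917, 0.083) = 0.083
~(~(B ∧ A) ∧ (B ∧ (A ⊕ A))) = 1 − 0.083 = 0.917
~0 → ~(~(B ∧ A) ∧ (B ∧ (A ⊕ A))) = min(1, 1 − 1.000 + 0.917) = min(1, 0.917) = 0.917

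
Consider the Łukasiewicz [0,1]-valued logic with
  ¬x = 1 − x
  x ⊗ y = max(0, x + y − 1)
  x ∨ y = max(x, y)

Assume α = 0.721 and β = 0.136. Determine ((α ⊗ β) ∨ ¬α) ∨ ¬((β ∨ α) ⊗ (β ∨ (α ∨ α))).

α ⊗ β = max(0, 0.721 + 0.136 − 1) = max(0, -0.143) = 0.000
¬α = 1 − 0.721 = 0.279
(α ⊗ β) ∨ ¬α = max(0.000, 0.279) = 0.279
β ∨ α = max(0.136, 0.721) = 0.721
α ∨ α = max(0.721, 0.721) = 0.721
β ∨ (α ∨ α) = max(0.136, 0.721) = 0.721
(β ∨ α) ⊗ (β ∨ (α ∨ α)) = max(0, 0.721 + 0.721 − 1) = max(0, 0.442) = 0.442
¬((β ∨ α) ⊗ (β ∨ (α ∨ α))) = 1 − 0.442 = 0.558
((α ⊗ β) ∨ ¬α) ∨ ¬((β ∨ α) ⊗ (β ∨ (α ∨ α))) = max(0.279, 0.558) = 0.558

0.558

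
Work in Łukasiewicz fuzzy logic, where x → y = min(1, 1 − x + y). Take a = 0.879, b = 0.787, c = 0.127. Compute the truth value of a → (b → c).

b → c = min(1, 1 − 0.787 + 0.127) = min(1, 0.340) = 0.340
a → (b → c) = min(1, 1 − 0.879 + 0.340) = min(1, 0.461) = 0.461

0.461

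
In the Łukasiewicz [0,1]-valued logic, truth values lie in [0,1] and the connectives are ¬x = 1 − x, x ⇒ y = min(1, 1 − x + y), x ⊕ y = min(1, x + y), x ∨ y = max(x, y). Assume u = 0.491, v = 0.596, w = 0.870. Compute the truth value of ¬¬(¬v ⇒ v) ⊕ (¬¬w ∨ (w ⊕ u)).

1.000

¬v = 1 − 0.596 = 0.404
¬v ⇒ v = min(1, 1 − 0.404 + 0.596) = min(1, 1.192) = 1.000
¬(¬v ⇒ v) = 1 − 1.000 = 0.000
¬¬(¬v ⇒ v) = 1 − 0.000 = 1.000
¬w = 1 − 0.870 = 0.130
¬¬w = 1 − 0.130 = 0.870
w ⊕ u = min(1, 0.870 + 0.491) = min(1, 1.361) = 1.000
¬¬w ∨ (w ⊕ u) = max(0.870, 1.000) = 1.000
¬¬(¬v ⇒ v) ⊕ (¬¬w ∨ (w ⊕ u)) = min(1, 1.000 + 1.000) = min(1, 2.000) = 1.000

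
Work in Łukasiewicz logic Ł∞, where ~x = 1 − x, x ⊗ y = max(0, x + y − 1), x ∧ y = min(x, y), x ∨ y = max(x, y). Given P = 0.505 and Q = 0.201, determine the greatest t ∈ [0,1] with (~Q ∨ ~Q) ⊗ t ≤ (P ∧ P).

0.706

~Q = 1 − 0.201 = 0.799
~Q ∨ ~Q = max(0.799, 0.799) = 0.799
So the left factor is ~Q ∨ ~Q = 0.799.
P ∧ P = min(0.505, 0.505) = 0.505
So the right-hand bound is P ∧ P = 0.505.
The residuum of the Łukasiewicz t-norm gives the supremum: min(1, 1 − 0.799 + 0.505).
1 − 0.799 + 0.505 = 0.706, so t = min(1, 0.706) = 0.706.
Check: 0.799 ⊗ 0.706 = max(0, 0.505) = 0.505 ≤ 0.505.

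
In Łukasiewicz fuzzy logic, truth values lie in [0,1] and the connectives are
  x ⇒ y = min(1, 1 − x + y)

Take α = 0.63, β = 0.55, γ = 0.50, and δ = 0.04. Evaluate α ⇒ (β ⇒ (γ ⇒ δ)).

γ ⇒ δ = min(1, 1 − 0.50 + 0.04) = min(1, 0.54) = 0.54
β ⇒ (γ ⇒ δ) = min(1, 1 − 0.55 + 0.54) = min(1, 0.99) = 0.99
α ⇒ (β ⇒ (γ ⇒ δ)) = min(1, 1 − 0.63 + 0.99) = min(1, 1.36) = 1.00

1.00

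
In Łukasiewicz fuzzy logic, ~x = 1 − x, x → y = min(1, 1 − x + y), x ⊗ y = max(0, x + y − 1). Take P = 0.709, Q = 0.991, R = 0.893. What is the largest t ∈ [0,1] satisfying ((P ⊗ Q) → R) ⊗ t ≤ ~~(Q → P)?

0.718

P ⊗ Q = max(0, 0.709 + 0.991 − 1) = max(0, 0.700) = 0.700
(P ⊗ Q) → R = min(1, 1 − 0.700 + 0.893) = min(1, 1.193) = 1.000
So the left factor is (P ⊗ Q) → R = 1.000.
Q → P = min(1, 1 − 0.991 + 0.709) = min(1, 0.718) = 0.718
~(Q → P) = 1 − 0.718 = 0.282
~~(Q → P) = 1 − 0.282 = 0.718
So the right-hand bound is ~~(Q → P) = 0.718.
The residuum of the Łukasiewicz t-norm gives the supremum: min(1, 1 − 1.000 + 0.718).
1 − 1.000 + 0.718 = 0.718, so t = min(1, 0.718) = 0.718.
Check: 1.000 ⊗ 0.718 = max(0, 0.718) = 0.718 ≤ 0.718.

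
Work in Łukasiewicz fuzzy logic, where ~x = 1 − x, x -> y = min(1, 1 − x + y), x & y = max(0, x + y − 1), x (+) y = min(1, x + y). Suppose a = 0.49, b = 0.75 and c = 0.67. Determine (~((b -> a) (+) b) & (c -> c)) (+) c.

b -> a = min(1, 1 − 0.75 + 0.49) = min(1, 0.74) = 0.74
(b -> a) (+) b = min(1, 0.74 + 0.75) = min(1, 1.49) = 1.00
~((b -> a) (+) b) = 1 − 1.00 = 0.00
c -> c = min(1, 1 − 0.67 + 0.67) = min(1, 1.00) = 1.00
~((b -> a) (+) b) & (c -> c) = max(0, 0.00 + 1.00 − 1) = max(0, 0.00) = 0.00
(~((b -> a) (+) b) & (c -> c)) (+) c = min(1, 0.00 + 0.67) = min(1, 0.67) = 0.67

0.67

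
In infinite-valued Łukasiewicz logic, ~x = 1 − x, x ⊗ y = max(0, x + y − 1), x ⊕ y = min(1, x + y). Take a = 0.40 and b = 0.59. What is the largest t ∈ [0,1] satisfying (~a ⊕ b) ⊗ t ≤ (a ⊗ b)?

0.00

~a = 1 − 0.40 = 0.60
~a ⊕ b = min(1, 0.60 + 0.59) = min(1, 1.19) = 1.00
So the left factor is ~a ⊕ b = 1.00.
a ⊗ b = max(0, 0.40 + 0.59 − 1) = max(0, -0.01) = 0.00
So the right-hand bound is a ⊗ b = 0.00.
The residuum of the Łukasiewicz t-norm gives the supremum: min(1, 1 − 1.00 + 0.00).
1 − 1.00 + 0.00 = 0.00, so t = min(1, 0.00) = 0.00.
Check: 1.00 ⊗ 0.00 = max(0, 0.00) = 0.00 ≤ 0.00.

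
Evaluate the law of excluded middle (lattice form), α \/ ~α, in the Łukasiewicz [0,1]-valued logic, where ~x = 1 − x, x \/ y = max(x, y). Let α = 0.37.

~α = 1 − 0.37 = 0.63
α \/ ~α = max(0.37, 0.63) = 0.63
(The value 0.63 < 1 shows this instance is not satisfied; not a Ł∞-tautology — its value is max(a, 1−a).)

0.63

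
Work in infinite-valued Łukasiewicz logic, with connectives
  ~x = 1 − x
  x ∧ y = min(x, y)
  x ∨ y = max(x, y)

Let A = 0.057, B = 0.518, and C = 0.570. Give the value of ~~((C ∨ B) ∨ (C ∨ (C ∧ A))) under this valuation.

0.570

C ∨ B = max(0.570, 0.518) = 0.570
C ∧ A = min(0.570, 0.057) = 0.057
C ∨ (C ∧ A) = max(0.570, 0.057) = 0.570
(C ∨ B) ∨ (C ∨ (C ∧ A)) = max(0.570, 0.570) = 0.570
~((C ∨ B) ∨ (C ∨ (C ∧ A))) = 1 − 0.570 = 0.430
~~((C ∨ B) ∨ (C ∨ (C ∧ A))) = 1 − 0.430 = 0.570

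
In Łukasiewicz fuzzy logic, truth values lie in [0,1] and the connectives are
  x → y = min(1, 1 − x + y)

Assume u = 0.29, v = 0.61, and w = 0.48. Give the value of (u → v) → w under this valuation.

u → v = min(1, 1 − 0.29 + 0.61) = min(1, 1.32) = 1.00
(u → v) → w = min(1, 1 − 1.00 + 0.48) = min(1, 0.48) = 0.48

0.48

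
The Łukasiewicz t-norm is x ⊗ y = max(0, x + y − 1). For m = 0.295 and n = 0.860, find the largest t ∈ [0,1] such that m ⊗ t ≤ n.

1.000

The residuum of the Łukasiewicz t-norm gives the supremum: min(1, 1 − 0.295 + 0.860).
1 − 0.295 + 0.860 = 1.565, so t = min(1, 1.565) = 1.000.
Check: 0.295 ⊗ 1.000 = max(0, 0.295) = 0.295 ≤ 0.860.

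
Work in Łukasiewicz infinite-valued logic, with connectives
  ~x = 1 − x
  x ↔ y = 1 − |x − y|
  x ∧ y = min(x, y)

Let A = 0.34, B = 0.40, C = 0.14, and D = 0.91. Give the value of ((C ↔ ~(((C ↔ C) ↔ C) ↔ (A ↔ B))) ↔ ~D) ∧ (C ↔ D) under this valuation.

C ↔ C = 1 − |0.14 − 0.14| = 1 − 0.00 = 1.00
(C ↔ C) ↔ C = 1 − |1.00 − 0.14| = 1 − 0.86 = 0.14
A ↔ B = 1 − |0.34 − 0.40| = 1 − 0.06 = 0.94
((C ↔ C) ↔ C) ↔ (A ↔ B) = 1 − |0.14 − 0.94| = 1 − 0.80 = 0.20
~(((C ↔ C) ↔ C) ↔ (A ↔ B)) = 1 − 0.20 = 0.80
C ↔ ~(((C ↔ C) ↔ C) ↔ (A ↔ B)) = 1 − |0.14 − 0.80| = 1 − 0.66 = 0.34
~D = 1 − 0.91 = 0.09
(C ↔ ~(((C ↔ C) ↔ C) ↔ (A ↔ B))) ↔ ~D = 1 − |0.34 − 0.09| = 1 − 0.25 = 0.75
C ↔ D = 1 − |0.14 − 0.91| = 1 − 0.77 = 0.23
((C ↔ ~(((C ↔ C) ↔ C) ↔ (A ↔ B))) ↔ ~D) ∧ (C ↔ D) = min(0.75, 0.23) = 0.23

0.23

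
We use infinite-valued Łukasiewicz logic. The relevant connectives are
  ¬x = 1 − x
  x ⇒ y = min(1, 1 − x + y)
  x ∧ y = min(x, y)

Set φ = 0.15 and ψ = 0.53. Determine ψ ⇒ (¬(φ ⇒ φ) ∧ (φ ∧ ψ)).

0.47

φ ⇒ φ = min(1, 1 − 0.15 + 0.15) = min(1, 1.00) = 1.00
¬(φ ⇒ φ) = 1 − 1.00 = 0.00
φ ∧ ψ = min(0.15, 0.53) = 0.15
¬(φ ⇒ φ) ∧ (φ ∧ ψ) = min(0.00, 0.15) = 0.00
ψ ⇒ (¬(φ ⇒ φ) ∧ (φ ∧ ψ)) = min(1, 1 − 0.53 + 0.00) = min(1, 0.47) = 0.47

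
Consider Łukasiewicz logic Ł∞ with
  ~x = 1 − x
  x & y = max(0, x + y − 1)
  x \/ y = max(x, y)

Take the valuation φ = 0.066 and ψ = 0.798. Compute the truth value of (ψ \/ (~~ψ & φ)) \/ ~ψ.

0.798

~ψ = 1 − 0.798 = 0.202
~~ψ = 1 − 0.202 = 0.798
~~ψ & φ = max(0, 0.798 + 0.066 − 1) = max(0, -0.136) = 0.000
ψ \/ (~~ψ & φ) = max(0.798, 0.000) = 0.798
(ψ \/ (~~ψ & φ)) \/ ~ψ = max(0.798, 0.202) = 0.798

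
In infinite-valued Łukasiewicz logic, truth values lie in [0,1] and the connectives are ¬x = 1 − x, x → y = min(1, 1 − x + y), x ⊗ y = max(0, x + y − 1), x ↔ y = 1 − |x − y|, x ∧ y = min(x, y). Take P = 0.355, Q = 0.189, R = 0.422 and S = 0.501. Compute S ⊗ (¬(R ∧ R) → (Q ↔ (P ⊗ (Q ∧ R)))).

R ∧ R = min(0.422, 0.422) = 0.422
¬(R ∧ R) = 1 − 0.422 = 0.578
Q ∧ R = min(0.189, 0.422) = 0.189
P ⊗ (Q ∧ R) = max(0, 0.355 + 0.189 − 1) = max(0, -0.456) = 0.000
Q ↔ (P ⊗ (Q ∧ R)) = 1 − |0.189 − 0.000| = 1 − 0.189 = 0.811
¬(R ∧ R) → (Q ↔ (P ⊗ (Q ∧ R))) = min(1, 1 − 0.578 + 0.811) = min(1, 1.233) = 1.000
S ⊗ (¬(R ∧ R) → (Q ↔ (P ⊗ (Q ∧ R)))) = max(0, 0.501 + 1.000 − 1) = max(0, 0.501) = 0.501

0.501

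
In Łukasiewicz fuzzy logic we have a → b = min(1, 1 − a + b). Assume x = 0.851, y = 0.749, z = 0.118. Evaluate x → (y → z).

0.518

y → z = min(1, 1 − 0.749 + 0.118) = min(1, 0.369) = 0.369
x → (y → z) = min(1, 1 − 0.851 + 0.369) = min(1, 0.518) = 0.518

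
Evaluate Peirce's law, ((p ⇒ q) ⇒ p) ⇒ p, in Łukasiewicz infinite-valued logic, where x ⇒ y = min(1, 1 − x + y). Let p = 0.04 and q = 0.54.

p ⇒ q = min(1, 1 − 0.04 + 0.54) = min(1, 1.50) = 1.00
(p ⇒ q) ⇒ p = min(1, 1 − 1.00 + 0.04) = min(1, 0.04) = 0.04
((p ⇒ q) ⇒ p) ⇒ p = min(1, 1 − 0.04 + 0.04) = min(1, 1.00) = 1.00

1.00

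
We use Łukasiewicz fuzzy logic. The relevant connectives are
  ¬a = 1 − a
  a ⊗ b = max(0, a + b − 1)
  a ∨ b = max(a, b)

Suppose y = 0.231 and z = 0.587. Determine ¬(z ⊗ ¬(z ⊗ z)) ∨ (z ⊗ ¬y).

0.587

z ⊗ z = max(0, 0.587 + 0.587 − 1) = max(0, 0.174) = 0.174
¬(z ⊗ z) = 1 − 0.174 = 0.826
z ⊗ ¬(z ⊗ z) = max(0, 0.587 + 0.826 − 1) = max(0, 0.413) = 0.413
¬(z ⊗ ¬(z ⊗ z)) = 1 − 0.413 = 0.587
¬y = 1 − 0.231 = 0.769
z ⊗ ¬y = max(0, 0.587 + 0.769 − 1) = max(0, 0.356) = 0.356
¬(z ⊗ ¬(z ⊗ z)) ∨ (z ⊗ ¬y) = max(0.587, 0.356) = 0.587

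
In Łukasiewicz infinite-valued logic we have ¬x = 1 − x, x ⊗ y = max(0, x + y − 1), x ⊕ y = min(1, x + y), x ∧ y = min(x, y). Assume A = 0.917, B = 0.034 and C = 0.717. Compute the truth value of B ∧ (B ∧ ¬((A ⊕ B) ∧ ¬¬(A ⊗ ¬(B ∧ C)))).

0.034

A ⊕ B = min(1, 0.917 + 0.034) = min(1, 0.951) = 0.951
B ∧ C = min(0.034, 0.717) = 0.034
¬(B ∧ C) = 1 − 0.034 = 0.966
A ⊗ ¬(B ∧ C) = max(0, 0.917 + 0.966 − 1) = max(0, 0.883) = 0.883
¬(A ⊗ ¬(B ∧ C)) = 1 − 0.883 = 0.117
¬¬(A ⊗ ¬(B ∧ C)) = 1 − 0.117 = 0.883
(A ⊕ B) ∧ ¬¬(A ⊗ ¬(B ∧ C)) = min(0.951, 0.883) = 0.883
¬((A ⊕ B) ∧ ¬¬(A ⊗ ¬(B ∧ C))) = 1 − 0.883 = 0.117
B ∧ ¬((A ⊕ B) ∧ ¬¬(A ⊗ ¬(B ∧ C))) = min(0.034, 0.117) = 0.034
B ∧ (B ∧ ¬((A ⊕ B) ∧ ¬¬(A ⊗ ¬(B ∧ C)))) = min(0.034, 0.034) = 0.034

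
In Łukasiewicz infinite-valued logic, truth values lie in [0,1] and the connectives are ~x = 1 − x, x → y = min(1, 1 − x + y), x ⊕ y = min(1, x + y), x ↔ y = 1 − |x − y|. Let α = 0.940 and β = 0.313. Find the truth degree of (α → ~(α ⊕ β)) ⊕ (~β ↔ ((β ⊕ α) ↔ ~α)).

α ⊕ β = min(1, 0.940 + 0.313) = min(1, 1.253) = 1.000
~(α ⊕ β) = 1 − 1.000 = 0.000
α → ~(α ⊕ β) = min(1, 1 − 0.940 + 0.000) = min(1, 0.060) = 0.060
~β = 1 − 0.313 = 0.687
β ⊕ α = min(1, 0.313 + 0.940) = min(1, 1.253) = 1.000
~α = 1 − 0.940 = 0.060
(β ⊕ α) ↔ ~α = 1 − |1.000 − 0.060| = 1 − 0.940 = 0.060
~β ↔ ((β ⊕ α) ↔ ~α) = 1 − |0.687 − 0.060| = 1 − 0.627 = 0.373
(α → ~(α ⊕ β)) ⊕ (~β ↔ ((β ⊕ α) ↔ ~α)) = min(1, 0.060 + 0.373) = min(1, 0.433) = 0.433

0.433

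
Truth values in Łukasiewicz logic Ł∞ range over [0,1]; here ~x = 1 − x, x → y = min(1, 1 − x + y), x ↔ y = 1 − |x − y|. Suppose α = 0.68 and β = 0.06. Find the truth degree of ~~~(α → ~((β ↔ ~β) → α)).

0.68

~β = 1 − 0.06 = 0.94
β ↔ ~β = 1 − |0.06 − 0.94| = 1 − 0.88 = 0.12
(β ↔ ~β) → α = min(1, 1 − 0.12 + 0.68) = min(1, 1.56) = 1.00
~((β ↔ ~β) → α) = 1 − 1.00 = 0.00
α → ~((β ↔ ~β) → α) = min(1, 1 − 0.68 + 0.00) = min(1, 0.32) = 0.32
~(α → ~((β ↔ ~β) → α)) = 1 − 0.32 = 0.68
~~(α → ~((β ↔ ~β) → α)) = 1 − 0.68 = 0.32
~~~(α → ~((β ↔ ~β) → α)) = 1 − 0.32 = 0.68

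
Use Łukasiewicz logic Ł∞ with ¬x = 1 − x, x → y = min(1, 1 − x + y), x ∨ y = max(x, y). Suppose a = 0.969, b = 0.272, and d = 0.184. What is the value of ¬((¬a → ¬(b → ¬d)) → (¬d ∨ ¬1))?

0.153

¬a = 1 − 0.969 = 0.031
¬d = 1 − 0.184 = 0.816
b → ¬d = min(1, 1 − 0.272 + 0.816) = min(1, 1.544) = 1.000
¬(b → ¬d) = 1 − 1.000 = 0.000
¬a → ¬(b → ¬d) = min(1, 1 − 0.031 + 0.000) = min(1, 0.969) = 0.969
¬1 = 1 − 1.000 = 0.000
¬d ∨ ¬1 = max(0.816, 0.000) = 0.816
(¬a → ¬(b → ¬d)) → (¬d ∨ ¬1) = min(1, 1 − 0.969 + 0.816) = min(1, 0.847) = 0.847
¬((¬a → ¬(b → ¬d)) → (¬d ∨ ¬1)) = 1 − 0.847 = 0.153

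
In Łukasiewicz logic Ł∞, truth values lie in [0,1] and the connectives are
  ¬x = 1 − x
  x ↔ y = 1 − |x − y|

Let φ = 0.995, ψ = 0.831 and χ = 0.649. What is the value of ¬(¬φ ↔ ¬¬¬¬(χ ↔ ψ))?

¬φ = 1 − 0.995 = 0.005
χ ↔ ψ = 1 − |0.649 − 0.831| = 1 − 0.182 = 0.818
¬(χ ↔ ψ) = 1 − 0.818 = 0.182
¬¬(χ ↔ ψ) = 1 − 0.182 = 0.818
¬¬¬(χ ↔ ψ) = 1 − 0.818 = 0.182
¬¬¬¬(χ ↔ ψ) = 1 − 0.182 = 0.818
¬φ ↔ ¬¬¬¬(χ ↔ ψ) = 1 − |0.005 − 0.818| = 1 − 0.813 = 0.187
¬(¬φ ↔ ¬¬¬¬(χ ↔ ψ)) = 1 − 0.187 = 0.813

0.813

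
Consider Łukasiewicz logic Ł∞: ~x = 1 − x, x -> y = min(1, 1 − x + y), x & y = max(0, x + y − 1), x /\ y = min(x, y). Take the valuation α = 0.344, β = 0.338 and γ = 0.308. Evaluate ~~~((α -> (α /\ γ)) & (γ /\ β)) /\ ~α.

α /\ γ = min(0.344, 0.308) = 0.308
α -> (α /\ γ) = min(1, 1 − 0.344 + 0.308) = min(1, 0.964) = 0.964
γ /\ β = min(0.308, 0.338) = 0.308
(α -> (α /\ γ)) & (γ /\ β) = max(0, 0.964 + 0.308 − 1) = max(0, 0.272) = 0.272
~((α -> (α /\ γ)) & (γ /\ β)) = 1 − 0.272 = 0.728
~~((α -> (α /\ γ)) & (γ /\ β)) = 1 − 0.728 = 0.272
~~~((α -> (α /\ γ)) & (γ /\ β)) = 1 − 0.272 = 0.728
~α = 1 − 0.344 = 0.656
~~~((α -> (α /\ γ)) & (γ /\ β)) /\ ~α = min(0.728, 0.656) = 0.656

0.656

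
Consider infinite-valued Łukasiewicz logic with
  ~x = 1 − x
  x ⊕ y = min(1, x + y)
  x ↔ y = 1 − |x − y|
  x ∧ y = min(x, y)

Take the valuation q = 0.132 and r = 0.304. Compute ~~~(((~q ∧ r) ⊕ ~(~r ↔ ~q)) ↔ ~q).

0.392

~q = 1 − 0.132 = 0.868
~q ∧ r = min(0.868, 0.304) = 0.304
~r = 1 − 0.304 = 0.696
~r ↔ ~q = 1 − |0.696 − 0.868| = 1 − 0.172 = 0.828
~(~r ↔ ~q) = 1 − 0.828 = 0.172
(~q ∧ r) ⊕ ~(~r ↔ ~q) = min(1, 0.304 + 0.172) = min(1, 0.476) = 0.476
((~q ∧ r) ⊕ ~(~r ↔ ~q)) ↔ ~q = 1 − |0.476 − 0.868| = 1 − 0.392 = 0.608
~(((~q ∧ r) ⊕ ~(~r ↔ ~q)) ↔ ~q) = 1 − 0.608 = 0.392
~~(((~q ∧ r) ⊕ ~(~r ↔ ~q)) ↔ ~q) = 1 − 0.392 = 0.608
~~~(((~q ∧ r) ⊕ ~(~r ↔ ~q)) ↔ ~q) = 1 − 0.608 = 0.392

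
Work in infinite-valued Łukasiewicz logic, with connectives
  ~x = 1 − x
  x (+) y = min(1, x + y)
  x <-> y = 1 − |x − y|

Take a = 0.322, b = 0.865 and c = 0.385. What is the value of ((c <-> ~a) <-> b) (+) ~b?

~a = 1 − 0.322 = 0.678
c <-> ~a = 1 − |0.385 − 0.678| = 1 − 0.293 = 0.707
(c <-> ~a) <-> b = 1 − |0.707 − 0.865| = 1 − 0.158 = 0.842
~b = 1 − 0.865 = 0.135
((c <-> ~a) <-> b) (+) ~b = min(1, 0.842 + 0.135) = min(1, 0.977) = 0.977

0.977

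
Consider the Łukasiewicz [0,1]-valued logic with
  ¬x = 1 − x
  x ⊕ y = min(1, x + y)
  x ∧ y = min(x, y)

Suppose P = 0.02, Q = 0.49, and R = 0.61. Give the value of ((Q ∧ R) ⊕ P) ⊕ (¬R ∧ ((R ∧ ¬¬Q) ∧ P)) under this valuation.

0.53

Q ∧ R = min(0.49, 0.61) = 0.49
(Q ∧ R) ⊕ P = min(1, 0.49 + 0.02) = min(1, 0.51) = 0.51
¬R = 1 − 0.61 = 0.39
¬Q = 1 − 0.49 = 0.51
¬¬Q = 1 − 0.51 = 0.49
R ∧ ¬¬Q = min(0.61, 0.49) = 0.49
(R ∧ ¬¬Q) ∧ P = min(0.49, 0.02) = 0.02
¬R ∧ ((R ∧ ¬¬Q) ∧ P) = min(0.39, 0.02) = 0.02
((Q ∧ R) ⊕ P) ⊕ (¬R ∧ ((R ∧ ¬¬Q) ∧ P)) = min(1, 0.51 + 0.02) = min(1, 0.53) = 0.53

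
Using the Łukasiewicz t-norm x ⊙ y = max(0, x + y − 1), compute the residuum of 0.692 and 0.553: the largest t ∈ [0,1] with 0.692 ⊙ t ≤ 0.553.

The residuum of the Łukasiewicz t-norm gives the supremum: min(1, 1 − 0.692 + 0.553).
1 − 0.692 + 0.553 = 0.861, so t = min(1, 0.861) = 0.861.
Check: 0.692 ⊙ 0.861 = max(0, 0.553) = 0.553 ≤ 0.553.

0.861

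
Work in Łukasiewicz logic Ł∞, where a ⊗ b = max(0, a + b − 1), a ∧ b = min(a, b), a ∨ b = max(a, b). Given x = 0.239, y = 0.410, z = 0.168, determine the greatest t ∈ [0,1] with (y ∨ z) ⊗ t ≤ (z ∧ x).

0.758

y ∨ z = max(0.410, 0.168) = 0.410
So the left factor is y ∨ z = 0.410.
z ∧ x = min(0.168, 0.239) = 0.168
So the right-hand bound is z ∧ x = 0.168.
The residuum of the Łukasiewicz t-norm gives the supremum: min(1, 1 − 0.410 + 0.168).
1 − 0.410 + 0.168 = 0.758, so t = min(1, 0.758) = 0.758.
Check: 0.410 ⊗ 0.758 = max(0, 0.168) = 0.168 ≤ 0.168.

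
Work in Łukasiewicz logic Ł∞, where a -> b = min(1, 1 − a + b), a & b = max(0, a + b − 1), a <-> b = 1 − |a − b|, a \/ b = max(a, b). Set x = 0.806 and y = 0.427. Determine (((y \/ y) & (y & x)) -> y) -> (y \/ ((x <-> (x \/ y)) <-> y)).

y \/ y = max(0.427, 0.427) = 0.427
y & x = max(0, 0.427 + 0.806 − 1) = max(0, 0.233) = 0.233
(y \/ y) & (y & x) = max(0, 0.427 + 0.233 − 1) = max(0, -0.340) = 0.000
((y \/ y) & (y & x)) -> y = min(1, 1 − 0.000 + 0.427) = min(1, 1.427) = 1.000
x \/ y = max(0.806, 0.427) = 0.806
x <-> (x \/ y) = 1 − |0.806 − 0.806| = 1 − 0.000 = 1.000
(x <-> (x \/ y)) <-> y = 1 − |1.000 − 0.427| = 1 − 0.573 = 0.427
y \/ ((x <-> (x \/ y)) <-> y) = max(0.427, 0.427) = 0.427
(((y \/ y) & (y & x)) -> y) -> (y \/ ((x <-> (x \/ y)) <-> y)) = min(1, 1 − 1.000 + 0.427) = min(1, 0.427) = 0.427

0.427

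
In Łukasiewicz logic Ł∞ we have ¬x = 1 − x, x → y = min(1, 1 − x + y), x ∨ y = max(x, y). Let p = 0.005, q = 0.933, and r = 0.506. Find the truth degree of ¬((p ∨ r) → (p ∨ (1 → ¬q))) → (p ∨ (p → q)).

p ∨ r = max(0.005, 0.506) = 0.506
¬q = 1 − 0.933 = 0.067
1 → ¬q = min(1, 1 − 1.000 + 0.067) = min(1, 0.067) = 0.067
p ∨ (1 → ¬q) = max(0.005, 0.067) = 0.067
(p ∨ r) → (p ∨ (1 → ¬q)) = min(1, 1 − 0.506 + 0.067) = min(1, 0.561) = 0.561
¬((p ∨ r) → (p ∨ (1 → ¬q))) = 1 − 0.561 = 0.439
p → q = min(1, 1 − 0.005 + 0.933) = min(1, 1.928) = 1.000
p ∨ (p → q) = max(0.005, 1.000) = 1.000
¬((p ∨ r) → (p ∨ (1 → ¬q))) → (p ∨ (p → q)) = min(1, 1 − 0.439 + 1.000) = min(1, 1.561) = 1.000

1.000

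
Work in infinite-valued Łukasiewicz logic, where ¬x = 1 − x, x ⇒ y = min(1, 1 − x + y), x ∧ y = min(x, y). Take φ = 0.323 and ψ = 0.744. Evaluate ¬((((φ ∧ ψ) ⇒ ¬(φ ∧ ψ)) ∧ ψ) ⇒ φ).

φ ∧ ψ = min(0.323, 0.744) = 0.323
¬(φ ∧ ψ) = 1 − 0.323 = 0.677
(φ ∧ ψ) ⇒ ¬(φ ∧ ψ) = min(1, 1 − 0.323 + 0.677) = min(1, 1.354) = 1.000
((φ ∧ ψ) ⇒ ¬(φ ∧ ψ)) ∧ ψ = min(1.000, 0.744) = 0.744
(((φ ∧ ψ) ⇒ ¬(φ ∧ ψ)) ∧ ψ) ⇒ φ = min(1, 1 − 0.744 + 0.323) = min(1, 0.579) = 0.579
¬((((φ ∧ ψ) ⇒ ¬(φ ∧ ψ)) ∧ ψ) ⇒ φ) = 1 − 0.579 = 0.421

0.421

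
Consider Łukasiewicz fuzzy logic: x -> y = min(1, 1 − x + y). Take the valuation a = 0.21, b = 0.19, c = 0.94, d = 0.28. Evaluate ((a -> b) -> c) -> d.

0.32

a -> b = min(1, 1 − 0.21 + 0.19) = min(1, 0.98) = 0.98
(a -> b) -> c = min(1, 1 − 0.98 + 0.94) = min(1, 0.96) = 0.96
((a -> b) -> c) -> d = min(1, 1 − 0.96 + 0.28) = min(1, 0.32) = 0.32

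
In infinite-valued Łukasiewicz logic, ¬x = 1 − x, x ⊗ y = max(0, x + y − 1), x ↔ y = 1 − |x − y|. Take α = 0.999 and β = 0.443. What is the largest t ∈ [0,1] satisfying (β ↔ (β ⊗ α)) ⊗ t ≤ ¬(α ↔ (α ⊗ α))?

0.002

β ⊗ α = max(0, 0.443 + 0.999 − 1) = max(0, 0.442) = 0.442
β ↔ (β ⊗ α) = 1 − |0.443 − 0.442| = 1 − 0.001 = 0.999
So the left factor is β ↔ (β ⊗ α) = 0.999.
α ⊗ α = max(0, 0.999 + 0.999 − 1) = max(0, 0.998) = 0.998
α ↔ (α ⊗ α) = 1 − |0.999 − 0.998| = 1 − 0.001 = 0.999
¬(α ↔ (α ⊗ α)) = 1 − 0.999 = 0.001
So the right-hand bound is ¬(α ↔ (α ⊗ α)) = 0.001.
The residuum of the Łukasiewicz t-norm gives the supremum: min(1, 1 − 0.999 + 0.001).
1 − 0.999 + 0.001 = 0.002, so t = min(1, 0.002) = 0.002.
Check: 0.999 ⊗ 0.002 = max(0, 0.001) = 0.001 ≤ 0.001.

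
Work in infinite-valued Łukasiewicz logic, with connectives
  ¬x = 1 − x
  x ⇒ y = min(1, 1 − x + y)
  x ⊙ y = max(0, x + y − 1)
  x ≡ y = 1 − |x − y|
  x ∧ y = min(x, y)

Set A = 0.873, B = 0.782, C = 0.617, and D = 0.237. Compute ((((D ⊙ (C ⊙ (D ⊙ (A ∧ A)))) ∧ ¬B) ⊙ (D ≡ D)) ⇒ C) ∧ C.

A ∧ A = min(0.873, 0.873) = 0.873
D ⊙ (A ∧ A) = max(0, 0.237 + 0.873 − 1) = max(0, 0.110) = 0.110
C ⊙ (D ⊙ (A ∧ A)) = max(0, 0.617 + 0.110 − 1) = max(0, -0.273) = 0.000
D ⊙ (C ⊙ (D ⊙ (A ∧ A))) = max(0, 0.237 + 0.000 − 1) = max(0, -0.763) = 0.000
¬B = 1 − 0.782 = 0.218
(D ⊙ (C ⊙ (D ⊙ (A ∧ A)))) ∧ ¬B = min(0.000, 0.218) = 0.000
D ≡ D = 1 − |0.237 − 0.237| = 1 − 0.000 = 1.000
((D ⊙ (C ⊙ (D ⊙ (A ∧ A)))) ∧ ¬B) ⊙ (D ≡ D) = max(0, 0.000 + 1.000 − 1) = max(0, 0.000) = 0.000
(((D ⊙ (C ⊙ (D ⊙ (A ∧ A)))) ∧ ¬B) ⊙ (D ≡ D)) ⇒ C = min(1, 1 − 0.000 + 0.617) = min(1, 1.617) = 1.000
((((D ⊙ (C ⊙ (D ⊙ (A ∧ A)))) ∧ ¬B) ⊙ (D ≡ D)) ⇒ C) ∧ C = min(1.000, 0.617) = 0.617

0.617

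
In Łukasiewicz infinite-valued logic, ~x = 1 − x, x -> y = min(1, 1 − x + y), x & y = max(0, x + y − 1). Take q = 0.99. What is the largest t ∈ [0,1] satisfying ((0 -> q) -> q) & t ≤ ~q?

0.02

0 -> q = min(1, 1 − 0.00 + 0.99) = min(1, 1.99) = 1.00
(0 -> q) -> q = min(1, 1 − 1.00 + 0.99) = min(1, 0.99) = 0.99
So the left factor is (0 -> q) -> q = 0.99.
~q = 1 − 0.99 = 0.01
So the right-hand bound is ~q = 0.01.
The residuum of the Łukasiewicz t-norm gives the supremum: min(1, 1 − 0.99 + 0.01).
1 − 0.99 + 0.01 = 0.02, so t = min(1, 0.02) = 0.02.
Check: 0.99 & 0.02 = max(0, 0.01) = 0.01 ≤ 0.01.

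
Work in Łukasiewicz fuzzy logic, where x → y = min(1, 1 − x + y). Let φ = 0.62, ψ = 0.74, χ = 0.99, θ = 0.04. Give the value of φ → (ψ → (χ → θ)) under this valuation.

0.69

χ → θ = min(1, 1 − 0.99 + 0.04) = min(1, 0.05) = 0.05
ψ → (χ → θ) = min(1, 1 − 0.74 + 0.05) = min(1, 0.31) = 0.31
φ → (ψ → (χ → θ)) = min(1, 1 − 0.62 + 0.31) = min(1, 0.69) = 0.69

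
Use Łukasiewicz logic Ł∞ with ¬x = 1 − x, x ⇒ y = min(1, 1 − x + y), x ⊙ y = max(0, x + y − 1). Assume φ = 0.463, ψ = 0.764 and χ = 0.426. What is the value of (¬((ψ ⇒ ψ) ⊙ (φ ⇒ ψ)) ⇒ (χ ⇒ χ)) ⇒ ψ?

ψ ⇒ ψ = min(1, 1 − 0.764 + 0.764) = min(1, 1.000) = 1.000
φ ⇒ ψ = min(1, 1 − 0.463 + 0.764) = min(1, 1.301) = 1.000
(ψ ⇒ ψ) ⊙ (φ ⇒ ψ) = max(0, 1.000 + 1.000 − 1) = max(0, 1.000) = 1.000
¬((ψ ⇒ ψ) ⊙ (φ ⇒ ψ)) = 1 − 1.000 = 0.000
χ ⇒ χ = min(1, 1 − 0.426 + 0.426) = min(1, 1.000) = 1.000
¬((ψ ⇒ ψ) ⊙ (φ ⇒ ψ)) ⇒ (χ ⇒ χ) = min(1, 1 − 0.000 + 1.000) = min(1, 2.000) = 1.000
(¬((ψ ⇒ ψ) ⊙ (φ ⇒ ψ)) ⇒ (χ ⇒ χ)) ⇒ ψ = min(1, 1 − 1.000 + 0.764) = min(1, 0.764) = 0.764

0.764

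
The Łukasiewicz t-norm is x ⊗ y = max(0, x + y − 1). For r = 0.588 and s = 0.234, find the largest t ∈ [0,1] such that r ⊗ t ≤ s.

The residuum of the Łukasiewicz t-norm gives the supremum: min(1, 1 − 0.588 + 0.234).
1 − 0.588 + 0.234 = 0.646, so t = min(1, 0.646) = 0.646.
Check: 0.588 ⊗ 0.646 = max(0, 0.234) = 0.234 ≤ 0.234.

0.646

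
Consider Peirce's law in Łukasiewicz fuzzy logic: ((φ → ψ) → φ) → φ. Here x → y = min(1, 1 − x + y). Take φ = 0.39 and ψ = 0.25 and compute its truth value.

0.86

φ → ψ = min(1, 1 − 0.39 + 0.25) = min(1, 0.86) = 0.86
(φ → ψ) → φ = min(1, 1 − 0.86 + 0.39) = min(1, 0.53) = 0.53
((φ → ψ) → φ) → φ = min(1, 1 − 0.53 + 0.39) = min(1, 0.86) = 0.86
(The value 0.86 < 1 shows this instance is not satisfied; not a Ł∞-tautology in general.)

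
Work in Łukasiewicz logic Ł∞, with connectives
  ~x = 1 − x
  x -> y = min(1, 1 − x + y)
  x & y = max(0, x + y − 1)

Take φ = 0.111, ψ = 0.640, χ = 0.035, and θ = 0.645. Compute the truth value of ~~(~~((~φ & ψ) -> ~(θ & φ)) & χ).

0.035

~φ = 1 − 0.111 = 0.889
~φ & ψ = max(0, 0.889 + 0.640 − 1) = max(0, 0.529) = 0.529
θ & φ = max(0, 0.645 + 0.111 − 1) = max(0, -0.244) = 0.000
~(θ & φ) = 1 − 0.000 = 1.000
(~φ & ψ) -> ~(θ & φ) = min(1, 1 − 0.529 + 1.000) = min(1, 1.471) = 1.000
~((~φ & ψ) -> ~(θ & φ)) = 1 − 1.000 = 0.000
~~((~φ & ψ) -> ~(θ & φ)) = 1 − 0.000 = 1.000
~~((~φ & ψ) -> ~(θ & φ)) & χ = max(0, 1.000 + 0.035 − 1) = max(0, 0.035) = 0.035
~(~~((~φ & ψ) -> ~(θ & φ)) & χ) = 1 − 0.035 = 0.965
~~(~~((~φ & ψ) -> ~(θ & φ)) & χ) = 1 − 0.965 = 0.035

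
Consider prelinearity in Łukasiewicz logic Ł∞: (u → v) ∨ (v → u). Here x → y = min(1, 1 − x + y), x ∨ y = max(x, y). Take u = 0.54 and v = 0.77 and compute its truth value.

u → v = min(1, 1 − 0.54 + 0.77) = min(1, 1.23) = 1.00
v → u = min(1, 1 − 0.77 + 0.54) = min(1, 0.77) = 0.77
(u → v) ∨ (v → u) = max(1.00, 0.77) = 1.00
(As expected: a Ł∞-tautology — holds in every MV-chain.)

1.00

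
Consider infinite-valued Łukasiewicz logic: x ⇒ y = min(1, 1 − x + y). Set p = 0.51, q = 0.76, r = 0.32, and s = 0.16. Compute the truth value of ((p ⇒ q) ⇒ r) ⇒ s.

0.84

p ⇒ q = min(1, 1 − 0.51 + 0.76) = min(1, 1.25) = 1.00
(p ⇒ q) ⇒ r = min(1, 1 − 1.00 + 0.32) = min(1, 0.32) = 0.32
((p ⇒ q) ⇒ r) ⇒ s = min(1, 1 − 0.32 + 0.16) = min(1, 0.84) = 0.84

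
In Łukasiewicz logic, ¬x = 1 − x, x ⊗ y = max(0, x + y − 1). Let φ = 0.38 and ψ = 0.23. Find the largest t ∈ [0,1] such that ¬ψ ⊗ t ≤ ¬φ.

¬ψ = 1 − 0.23 = 0.77
So the left factor is ¬ψ = 0.77.
¬φ = 1 − 0.38 = 0.62
So the right-hand bound is ¬φ = 0.62.
The residuum of the Łukasiewicz t-norm gives the supremum: min(1, 1 − 0.77 + 0.62).
1 − 0.77 + 0.62 = 0.85, so t = min(1, 0.85) = 0.85.
Check: 0.77 ⊗ 0.85 = max(0, 0.62) = 0.62 ≤ 0.62.

0.85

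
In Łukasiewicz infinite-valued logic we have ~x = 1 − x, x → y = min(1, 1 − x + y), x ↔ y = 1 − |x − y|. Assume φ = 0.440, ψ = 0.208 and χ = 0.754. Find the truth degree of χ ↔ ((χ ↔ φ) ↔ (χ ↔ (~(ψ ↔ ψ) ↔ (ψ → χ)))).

χ ↔ φ = 1 − |0.754 − 0.440| = 1 − 0.314 = 0.686
ψ ↔ ψ = 1 − |0.208 − 0.208| = 1 − 0.000 = 1.000
~(ψ ↔ ψ) = 1 − 1.000 = 0.000
ψ → χ = min(1, 1 − 0.208 + 0.754) = min(1, 1.546) = 1.000
~(ψ ↔ ψ) ↔ (ψ → χ) = 1 − |0.000 − 1.000| = 1 − 1.000 = 0.000
χ ↔ (~(ψ ↔ ψ) ↔ (ψ → χ)) = 1 − |0.754 − 0.000| = 1 − 0.754 = 0.246
(χ ↔ φ) ↔ (χ ↔ (~(ψ ↔ ψ) ↔ (ψ → χ))) = 1 − |0.686 − 0.246| = 1 − 0.440 = 0.560
χ ↔ ((χ ↔ φ) ↔ (χ ↔ (~(ψ ↔ ψ) ↔ (ψ → χ)))) = 1 − |0.754 − 0.560| = 1 − 0.194 = 0.806

0.806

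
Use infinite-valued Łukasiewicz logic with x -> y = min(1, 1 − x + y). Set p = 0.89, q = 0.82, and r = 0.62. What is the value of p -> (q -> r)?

0.91

q -> r = min(1, 1 − 0.82 + 0.62) = min(1, 0.80) = 0.80
p -> (q -> r) = min(1, 1 − 0.89 + 0.80) = min(1, 0.91) = 0.91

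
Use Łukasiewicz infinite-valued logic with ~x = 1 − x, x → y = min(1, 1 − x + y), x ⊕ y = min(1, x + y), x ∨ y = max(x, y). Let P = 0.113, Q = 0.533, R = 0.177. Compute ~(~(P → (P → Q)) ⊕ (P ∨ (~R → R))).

P → Q = min(1, 1 − 0.113 + 0.533) = min(1, 1.420) = 1.000
P → (P → Q) = min(1, 1 − 0.113 + 1.000) = min(1, 1.887) = 1.000
~(P → (P → Q)) = 1 − 1.000 = 0.000
~R = 1 − 0.177 = 0.823
~R → R = min(1, 1 − 0.823 + 0.177) = min(1, 0.354) = 0.354
P ∨ (~R → R) = max(0.113, 0.354) = 0.354
~(P → (P → Q)) ⊕ (P ∨ (~R → R)) = min(1, 0.000 + 0.354) = min(1, 0.354) = 0.354
~(~(P → (P → Q)) ⊕ (P ∨ (~R → R))) = 1 − 0.354 = 0.646

0.646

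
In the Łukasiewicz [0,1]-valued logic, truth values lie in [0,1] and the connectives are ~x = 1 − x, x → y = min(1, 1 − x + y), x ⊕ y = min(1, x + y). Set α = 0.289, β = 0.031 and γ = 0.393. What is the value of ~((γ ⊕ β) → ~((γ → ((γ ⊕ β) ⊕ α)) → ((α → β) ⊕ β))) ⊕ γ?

0.590

γ ⊕ β = min(1, 0.393 + 0.031) = min(1, 0.424) = 0.424
(γ ⊕ β) ⊕ α = min(1, 0.424 + 0.289) = min(1, 0.713) = 0.713
γ → ((γ ⊕ β) ⊕ α) = min(1, 1 − 0.393 + 0.713) = min(1, 1.320) = 1.000
α → β = min(1, 1 − 0.289 + 0.031) = min(1, 0.742) = 0.742
(α → β) ⊕ β = min(1, 0.742 + 0.031) = min(1, 0.773) = 0.773
(γ → ((γ ⊕ β) ⊕ α)) → ((α → β) ⊕ β) = min(1, 1 − 1.000 + 0.773) = min(1, 0.773) = 0.773
~((γ → ((γ ⊕ β) ⊕ α)) → ((α → β) ⊕ β)) = 1 − 0.773 = 0.227
(γ ⊕ β) → ~((γ → ((γ ⊕ β) ⊕ α)) → ((α → β) ⊕ β)) = min(1, 1 − 0.424 + 0.227) = min(1, 0.803) = 0.803
~((γ ⊕ β) → ~((γ → ((γ ⊕ β) ⊕ α)) → ((α → β) ⊕ β))) = 1 − 0.803 = 0.197
~((γ ⊕ β) → ~((γ → ((γ ⊕ β) ⊕ α)) → ((α → β) ⊕ β))) ⊕ γ = min(1, 0.197 + 0.393) = min(1, 0.590) = 0.590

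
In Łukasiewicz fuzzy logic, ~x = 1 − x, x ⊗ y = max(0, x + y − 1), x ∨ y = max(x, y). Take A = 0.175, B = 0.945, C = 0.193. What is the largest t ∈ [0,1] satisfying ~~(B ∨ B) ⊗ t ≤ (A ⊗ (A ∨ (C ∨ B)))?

0.175

B ∨ B = max(0.945, 0.945) = 0.945
~(B ∨ B) = 1 − 0.945 = 0.055
~~(B ∨ B) = 1 − 0.055 = 0.945
So the left factor is ~~(B ∨ B) = 0.945.
C ∨ B = max(0.193, 0.945) = 0.945
A ∨ (C ∨ B) = max(0.175, 0.945) = 0.945
A ⊗ (A ∨ (C ∨ B)) = max(0, 0.175 + 0.945 − 1) = max(0, 0.120) = 0.120
So the right-hand bound is A ⊗ (A ∨ (C ∨ B)) = 0.120.
The residuum of the Łukasiewicz t-norm gives the supremum: min(1, 1 − 0.945 + 0.120).
1 − 0.945 + 0.120 = 0.175, so t = min(1, 0.175) = 0.175.
Check: 0.945 ⊗ 0.175 = max(0, 0.120) = 0.120 ≤ 0.120.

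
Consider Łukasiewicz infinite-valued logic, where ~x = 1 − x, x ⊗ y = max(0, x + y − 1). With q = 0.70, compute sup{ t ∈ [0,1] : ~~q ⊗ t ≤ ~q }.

0.60

~q = 1 − 0.70 = 0.30
~~q = 1 − 0.30 = 0.70
So the left factor is ~~q = 0.70.
So the right-hand bound is ~q = 0.30.
The residuum of the Łukasiewicz t-norm gives the supremum: min(1, 1 − 0.70 + 0.30).
1 − 0.70 + 0.30 = 0.60, so t = min(1, 0.60) = 0.60.
Check: 0.70 ⊗ 0.60 = max(0, 0.30) = 0.30 ≤ 0.30.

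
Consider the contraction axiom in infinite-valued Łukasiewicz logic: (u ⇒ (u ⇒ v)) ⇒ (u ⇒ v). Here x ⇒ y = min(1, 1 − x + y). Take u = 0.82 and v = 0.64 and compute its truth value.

0.82

u ⇒ v = min(1, 1 − 0.82 + 0.64) = min(1, 0.82) = 0.82
u ⇒ (u ⇒ v) = min(1, 1 − 0.82 + 0.82) = min(1, 1.00) = 1.00
(u ⇒ (u ⇒ v)) ⇒ (u ⇒ v) = min(1, 1 − 1.00 + 0.82) = min(1, 0.82) = 0.82
(The value 0.82 < 1 shows this instance is not satisfied; fails in Ł∞ (the t-norm is not idempotent).)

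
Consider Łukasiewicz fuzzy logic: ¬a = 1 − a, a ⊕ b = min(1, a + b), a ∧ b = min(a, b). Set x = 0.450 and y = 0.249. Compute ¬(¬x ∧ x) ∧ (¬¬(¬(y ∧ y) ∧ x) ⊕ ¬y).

0.550

¬x = 1 − 0.450 = 0.550
¬x ∧ x = min(0.550, 0.450) = 0.450
¬(¬x ∧ x) = 1 − 0.450 = 0.550
y ∧ y = min(0.249, 0.249) = 0.249
¬(y ∧ y) = 1 − 0.249 = 0.751
¬(y ∧ y) ∧ x = min(0.751, 0.450) = 0.450
¬(¬(y ∧ y) ∧ x) = 1 − 0.450 = 0.550
¬¬(¬(y ∧ y) ∧ x) = 1 − 0.550 = 0.450
¬y = 1 − 0.249 = 0.751
¬¬(¬(y ∧ y) ∧ x) ⊕ ¬y = min(1, 0.450 + 0.751) = min(1, 1.201) = 1.000
¬(¬x ∧ x) ∧ (¬¬(¬(y ∧ y) ∧ x) ⊕ ¬y) = min(0.550, 1.000) = 0.550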